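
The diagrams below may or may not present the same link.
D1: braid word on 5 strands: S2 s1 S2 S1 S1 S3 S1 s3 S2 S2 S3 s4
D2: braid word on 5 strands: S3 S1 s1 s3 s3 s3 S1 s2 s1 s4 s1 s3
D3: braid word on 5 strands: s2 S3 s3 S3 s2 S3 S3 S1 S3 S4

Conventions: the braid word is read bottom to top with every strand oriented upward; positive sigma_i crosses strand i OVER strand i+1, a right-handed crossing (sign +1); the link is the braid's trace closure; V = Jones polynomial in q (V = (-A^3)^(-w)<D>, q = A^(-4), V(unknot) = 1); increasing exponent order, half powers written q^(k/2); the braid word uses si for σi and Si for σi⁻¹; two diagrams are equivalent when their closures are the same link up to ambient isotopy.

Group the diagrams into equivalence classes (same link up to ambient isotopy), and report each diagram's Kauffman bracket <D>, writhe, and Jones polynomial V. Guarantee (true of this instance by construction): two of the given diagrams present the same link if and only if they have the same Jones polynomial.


classes: {D1} | {D2} | {D3}
V(D1) = -q^-9 + 2q^-8 - 3q^-7 + 3q^-6 - 3q^-5 + 3q^-4 - q^-3 + q^-2  [12 crossings, <D> = A^-10 - A^-6 + 3A^-2 - 3A^2 + 3A^6 - 3A^10 + 2A^14 - A^18, w = -6]
V(D2) = q + q^3 - q^4  [12 crossings, <D> = -A^2 + A^6 + A^14, w = +6]
V(D3) = q^-5 - 2q^-4 + 2q^-3 - 2q^-2 + 2q^-1 - 1 + q  [10 crossings, <D> = A^-16 - A^-12 + 2A^-8 - 2A^-4 + 2 - 2A^4 + A^8, w = -4]
note: 3 values of V(q) split the 3 diagrams


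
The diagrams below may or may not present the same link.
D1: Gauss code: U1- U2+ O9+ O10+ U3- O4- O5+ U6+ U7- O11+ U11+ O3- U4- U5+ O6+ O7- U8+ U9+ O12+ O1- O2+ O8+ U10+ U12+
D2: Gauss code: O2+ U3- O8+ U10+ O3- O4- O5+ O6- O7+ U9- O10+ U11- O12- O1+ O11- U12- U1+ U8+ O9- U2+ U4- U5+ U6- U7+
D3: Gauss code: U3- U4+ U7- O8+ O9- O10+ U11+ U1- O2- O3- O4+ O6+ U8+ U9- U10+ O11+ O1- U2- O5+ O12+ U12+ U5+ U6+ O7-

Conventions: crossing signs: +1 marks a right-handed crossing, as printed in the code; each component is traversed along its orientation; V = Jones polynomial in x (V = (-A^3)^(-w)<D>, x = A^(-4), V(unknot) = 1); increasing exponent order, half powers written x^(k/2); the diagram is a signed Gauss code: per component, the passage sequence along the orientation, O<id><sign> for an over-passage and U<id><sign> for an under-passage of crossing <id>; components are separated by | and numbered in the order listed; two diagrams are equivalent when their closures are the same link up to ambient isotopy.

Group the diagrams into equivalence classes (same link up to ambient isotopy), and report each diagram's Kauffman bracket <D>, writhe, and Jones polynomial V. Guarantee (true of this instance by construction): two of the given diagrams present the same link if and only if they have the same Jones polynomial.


classes: {D1} | {D2} | {D3}
V(D1) = x + x^3 - x^4  [12 crossings, <D> = -A^-4 + 1 + A^8, w = +4]
D2 (bracket A^-8 - A^-4 + 1 - A^4 + A^8; 12 crossings at w = 0): V = x^-2 - x^-1 + 1 - x + x^2
V(D3) = 1  (w +2, c 12, <D> = A^6)
insight: comparing 3 Jones polynomials yields 3 groups


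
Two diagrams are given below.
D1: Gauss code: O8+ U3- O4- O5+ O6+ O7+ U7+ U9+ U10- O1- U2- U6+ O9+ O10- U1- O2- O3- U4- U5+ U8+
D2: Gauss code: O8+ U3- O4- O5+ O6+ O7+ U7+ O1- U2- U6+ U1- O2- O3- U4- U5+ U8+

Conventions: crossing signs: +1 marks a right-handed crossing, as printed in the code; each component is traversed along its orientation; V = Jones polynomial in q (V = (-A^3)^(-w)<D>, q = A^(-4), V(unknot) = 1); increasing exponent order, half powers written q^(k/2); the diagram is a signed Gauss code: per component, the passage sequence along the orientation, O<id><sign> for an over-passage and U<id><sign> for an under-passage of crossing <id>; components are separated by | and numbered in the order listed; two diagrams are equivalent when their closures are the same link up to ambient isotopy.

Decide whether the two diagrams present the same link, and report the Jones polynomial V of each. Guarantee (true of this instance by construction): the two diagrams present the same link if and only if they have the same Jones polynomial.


equivalent: yes
V(D1) = 1  (w 0, c 10, <D> = 1)
V(D2) = 1  [8 crossings, <D> = 1, w = 0]
key observation: Reidemeister moves carry D1 (10 crossings) to D2 (8)


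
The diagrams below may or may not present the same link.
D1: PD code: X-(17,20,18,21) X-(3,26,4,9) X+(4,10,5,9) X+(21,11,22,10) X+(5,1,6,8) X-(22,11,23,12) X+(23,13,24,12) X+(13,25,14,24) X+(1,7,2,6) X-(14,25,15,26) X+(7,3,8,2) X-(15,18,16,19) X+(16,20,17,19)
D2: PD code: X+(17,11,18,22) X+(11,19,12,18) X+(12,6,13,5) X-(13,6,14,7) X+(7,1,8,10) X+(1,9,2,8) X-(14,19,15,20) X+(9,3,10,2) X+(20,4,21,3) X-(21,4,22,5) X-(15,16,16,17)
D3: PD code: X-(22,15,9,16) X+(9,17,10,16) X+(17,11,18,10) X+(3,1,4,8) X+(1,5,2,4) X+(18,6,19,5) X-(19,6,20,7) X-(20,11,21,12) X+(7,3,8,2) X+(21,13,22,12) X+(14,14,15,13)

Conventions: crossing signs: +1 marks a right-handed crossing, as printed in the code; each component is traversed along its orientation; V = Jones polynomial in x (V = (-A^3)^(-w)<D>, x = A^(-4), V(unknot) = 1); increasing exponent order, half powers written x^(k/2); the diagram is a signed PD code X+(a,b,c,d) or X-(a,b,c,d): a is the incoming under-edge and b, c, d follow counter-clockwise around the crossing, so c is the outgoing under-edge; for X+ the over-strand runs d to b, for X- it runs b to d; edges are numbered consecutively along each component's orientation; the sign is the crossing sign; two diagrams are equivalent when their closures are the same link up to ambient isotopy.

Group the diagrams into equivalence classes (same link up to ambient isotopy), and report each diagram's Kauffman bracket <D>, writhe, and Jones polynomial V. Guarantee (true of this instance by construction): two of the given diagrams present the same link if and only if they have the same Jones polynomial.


grouping into links: {D1, D2, D3}
V(D1) = -x^(1/2) - x^(3/2) - x^(5/2) + x^(9/2)  (w +3, c 13, <D> = -A^-9 + A^-1 + A^3 + A^7)
D2 (bracket -A^-9 + A^-1 + A^3 + A^7; 11 crossings at w = +3): V = -x^(1/2) - x^(3/2) - x^(5/2) + x^(9/2)
V(D3) = -x^(1/2) - x^(3/2) - x^(5/2) + x^(9/2)  [11 crossings, <D> = -A^-3 + A^5 + A^9 + A^13, w = +5]
why: one V(x) for all 3 diagrams — one class (guaranteed)


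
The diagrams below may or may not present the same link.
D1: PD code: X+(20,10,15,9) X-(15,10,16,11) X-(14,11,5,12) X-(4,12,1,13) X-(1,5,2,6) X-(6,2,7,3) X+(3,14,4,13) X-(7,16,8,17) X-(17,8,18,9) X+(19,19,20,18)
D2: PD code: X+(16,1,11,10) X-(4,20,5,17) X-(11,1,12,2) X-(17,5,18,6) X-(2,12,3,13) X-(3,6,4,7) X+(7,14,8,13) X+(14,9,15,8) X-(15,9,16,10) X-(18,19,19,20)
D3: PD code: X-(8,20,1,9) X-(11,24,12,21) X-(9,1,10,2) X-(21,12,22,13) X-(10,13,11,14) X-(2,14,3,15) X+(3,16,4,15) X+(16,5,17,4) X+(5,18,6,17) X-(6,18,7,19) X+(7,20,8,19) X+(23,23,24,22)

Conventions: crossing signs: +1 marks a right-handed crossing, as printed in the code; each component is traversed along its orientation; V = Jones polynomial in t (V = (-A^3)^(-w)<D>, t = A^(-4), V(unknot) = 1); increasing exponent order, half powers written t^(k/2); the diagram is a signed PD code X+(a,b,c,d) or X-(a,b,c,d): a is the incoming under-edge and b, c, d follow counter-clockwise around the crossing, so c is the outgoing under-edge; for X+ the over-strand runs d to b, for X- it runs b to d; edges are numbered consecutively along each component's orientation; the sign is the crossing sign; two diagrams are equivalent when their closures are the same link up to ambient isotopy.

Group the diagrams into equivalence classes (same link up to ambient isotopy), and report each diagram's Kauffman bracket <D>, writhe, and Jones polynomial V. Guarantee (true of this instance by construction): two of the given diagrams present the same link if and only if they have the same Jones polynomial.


classes: {D1} | {D2, D3}
V(D1) = t^-5 + 2t^-3 + t^-1  [10 crossings, <D> = A^-8 + 2 + A^8, w = -4]
V(D2) = t^-3 + t^-2 + t^-1 + 1  [10 crossings, <D> = A^-12 + A^-8 + A^-4 + 1, w = -4]
V(D3) = t^-3 + t^-2 + t^-1 + 1  (w -2, c 12, <D> = A^-6 + A^-2 + A^2 + A^6)
insight: V(t) takes 2 values over 3 diagrams, fixing the grouping


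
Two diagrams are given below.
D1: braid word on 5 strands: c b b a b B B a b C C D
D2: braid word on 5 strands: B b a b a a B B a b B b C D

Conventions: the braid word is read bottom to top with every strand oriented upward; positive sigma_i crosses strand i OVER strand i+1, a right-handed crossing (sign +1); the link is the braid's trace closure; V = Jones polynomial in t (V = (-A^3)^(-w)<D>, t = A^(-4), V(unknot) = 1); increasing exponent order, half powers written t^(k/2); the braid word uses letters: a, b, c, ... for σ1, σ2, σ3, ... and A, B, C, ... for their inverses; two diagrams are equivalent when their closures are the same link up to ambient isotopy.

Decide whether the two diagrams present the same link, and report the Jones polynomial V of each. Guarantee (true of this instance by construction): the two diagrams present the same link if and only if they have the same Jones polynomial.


same link: yes
V(D1) = t - t^2 + 2t^3 - t^4 + t^5 - t^6  [12 crossings, <D> = -A^-18 + A^-14 - A^-10 + 2A^-6 - A^-2 + A^2, w = +2]
V(D2) = t - t^2 + 2t^3 - t^4 + t^5 - t^6  [14 crossings, <D> = -A^-18 + A^-14 - A^-10 + 2A^-6 - A^-2 + A^2, w = +2]
insight: from 12 to 14 crossings by R-moves: one link, two diagrams


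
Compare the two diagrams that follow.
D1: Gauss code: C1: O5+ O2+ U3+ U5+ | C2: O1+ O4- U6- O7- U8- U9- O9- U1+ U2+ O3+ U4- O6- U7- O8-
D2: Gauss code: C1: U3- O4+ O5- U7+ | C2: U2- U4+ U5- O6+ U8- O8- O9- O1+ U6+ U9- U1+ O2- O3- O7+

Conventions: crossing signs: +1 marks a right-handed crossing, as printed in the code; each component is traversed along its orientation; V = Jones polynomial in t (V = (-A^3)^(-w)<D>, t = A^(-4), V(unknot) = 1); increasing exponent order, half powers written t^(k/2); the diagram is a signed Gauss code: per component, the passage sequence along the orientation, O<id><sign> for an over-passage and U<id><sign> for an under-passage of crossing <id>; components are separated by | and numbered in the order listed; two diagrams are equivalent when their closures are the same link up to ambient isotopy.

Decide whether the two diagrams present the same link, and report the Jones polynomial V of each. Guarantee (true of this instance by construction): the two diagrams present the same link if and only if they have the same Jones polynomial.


same link: no
V(D1) = t^(-7/2) - t^(-5/2) + t^(-3/2) - 2t^(-1/2) - t^(3/2)  [9 crossings, <D> = A^-9 + 2A^-1 - A^3 + A^7 - A^11, w = -1]
V(D2) = -t^(-1/2) - t^(1/2)  (w -1, c 9, <D> = A^-5 + A^-1)
note: 2 classes among 2 diagrams; unequal V(t) rules out equality


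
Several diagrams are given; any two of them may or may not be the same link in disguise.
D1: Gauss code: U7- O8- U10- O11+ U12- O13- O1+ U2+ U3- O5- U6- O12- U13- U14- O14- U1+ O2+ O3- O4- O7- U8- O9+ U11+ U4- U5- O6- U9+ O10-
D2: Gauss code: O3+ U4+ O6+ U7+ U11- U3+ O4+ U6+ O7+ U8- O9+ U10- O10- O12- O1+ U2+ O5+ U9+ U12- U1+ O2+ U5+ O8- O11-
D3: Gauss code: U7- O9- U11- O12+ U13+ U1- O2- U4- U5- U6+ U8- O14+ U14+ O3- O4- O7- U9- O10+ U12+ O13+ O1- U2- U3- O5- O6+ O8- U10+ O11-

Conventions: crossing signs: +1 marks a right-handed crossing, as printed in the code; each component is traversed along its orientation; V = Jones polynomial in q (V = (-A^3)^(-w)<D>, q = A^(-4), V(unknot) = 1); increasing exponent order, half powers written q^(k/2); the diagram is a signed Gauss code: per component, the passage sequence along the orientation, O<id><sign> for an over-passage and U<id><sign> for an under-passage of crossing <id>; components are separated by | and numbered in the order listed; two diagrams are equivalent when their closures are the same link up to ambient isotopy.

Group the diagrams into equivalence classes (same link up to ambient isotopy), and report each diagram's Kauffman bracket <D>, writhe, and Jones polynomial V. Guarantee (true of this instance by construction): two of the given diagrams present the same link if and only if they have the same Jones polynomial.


grouping into links: {D1, D3} | {D2}
V(D1) = -q^-6 + q^-5 - q^-4 + 2q^-3 - q^-2 + q^-1  (w -6, c 14, <D> = A^-14 - A^-10 + 2A^-6 - A^-2 + A^2 - A^6)
D2 (bracket A^-20 - 2A^-16 + A^-12 - 2A^-8 + 2A^-4 + A^4; 12 crossings at w = +4): V = q^2 + 2q^4 - 2q^5 + q^6 - 2q^7 + q^8
V(D3) = -q^-6 + q^-5 - q^-4 + 2q^-3 - q^-2 + q^-1  [14 crossings, <D> = A^-8 - A^-4 + 2 - A^4 + A^8 - A^12, w = -4]
why: comparing 3 Jones polynomials yields 2 groups


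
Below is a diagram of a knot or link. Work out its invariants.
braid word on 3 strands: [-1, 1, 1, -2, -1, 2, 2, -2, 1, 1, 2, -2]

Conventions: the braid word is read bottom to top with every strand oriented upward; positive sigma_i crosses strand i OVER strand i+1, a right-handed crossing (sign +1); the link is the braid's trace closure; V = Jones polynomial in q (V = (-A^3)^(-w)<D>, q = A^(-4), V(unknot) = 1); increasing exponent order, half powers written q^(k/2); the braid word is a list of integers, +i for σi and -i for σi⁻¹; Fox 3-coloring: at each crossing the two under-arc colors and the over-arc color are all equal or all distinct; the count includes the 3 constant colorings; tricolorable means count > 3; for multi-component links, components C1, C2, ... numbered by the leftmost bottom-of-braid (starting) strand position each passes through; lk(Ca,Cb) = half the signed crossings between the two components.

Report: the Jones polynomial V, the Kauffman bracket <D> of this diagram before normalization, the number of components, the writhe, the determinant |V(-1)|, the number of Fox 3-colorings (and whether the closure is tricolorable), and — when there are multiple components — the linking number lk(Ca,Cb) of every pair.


V(q) = q + q^3 - q^4
bracket: -A^-10 + A^-6 + A^2, w = +2
1 component, writhe +2, over 12 crossings
det 3, colorings 9 of 3^12 — tricolorable
observation: the word shrinks to σ1 σ2⁻¹ σ1⁻¹ σ2 σ1 σ1 after cancelling


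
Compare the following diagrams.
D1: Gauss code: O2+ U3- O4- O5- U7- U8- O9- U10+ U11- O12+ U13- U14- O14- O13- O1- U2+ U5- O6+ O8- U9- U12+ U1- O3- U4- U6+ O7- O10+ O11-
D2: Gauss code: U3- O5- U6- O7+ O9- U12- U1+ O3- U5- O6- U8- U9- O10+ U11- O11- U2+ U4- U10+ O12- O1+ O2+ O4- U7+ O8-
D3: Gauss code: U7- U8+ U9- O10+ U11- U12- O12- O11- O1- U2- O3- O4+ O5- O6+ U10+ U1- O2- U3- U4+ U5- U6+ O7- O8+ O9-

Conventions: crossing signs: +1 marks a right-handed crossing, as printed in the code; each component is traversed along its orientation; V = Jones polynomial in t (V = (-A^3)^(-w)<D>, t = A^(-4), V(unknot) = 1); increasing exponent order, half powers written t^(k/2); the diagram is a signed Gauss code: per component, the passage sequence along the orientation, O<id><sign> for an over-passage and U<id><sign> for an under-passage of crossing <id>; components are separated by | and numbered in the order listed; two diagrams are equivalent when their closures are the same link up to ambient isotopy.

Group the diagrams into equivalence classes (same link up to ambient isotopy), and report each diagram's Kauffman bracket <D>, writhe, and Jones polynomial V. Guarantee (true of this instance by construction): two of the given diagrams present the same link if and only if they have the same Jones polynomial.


equivalence classes: {D1} | {D2} | {D3}
D1 (bracket 2A^-14 - 2A^-10 + 3A^-6 - 3A^-2 + 2A^2 - 2A^6 + A^10; 14 crossings at w = -6): V = t^-7 - 2t^-6 + 2t^-5 - 3t^-4 + 3t^-3 - 2t^-2 + 2t^-1
V(D2) = -t^-4 + t^-3 + t^-1  [12 crossings, <D> = A^-8 + 1 - A^4, w = -4]
V(D3) = 1  [12 crossings, <D> = A^-12, w = -4]
key observation: 3 values of V(t) split the 3 diagrams


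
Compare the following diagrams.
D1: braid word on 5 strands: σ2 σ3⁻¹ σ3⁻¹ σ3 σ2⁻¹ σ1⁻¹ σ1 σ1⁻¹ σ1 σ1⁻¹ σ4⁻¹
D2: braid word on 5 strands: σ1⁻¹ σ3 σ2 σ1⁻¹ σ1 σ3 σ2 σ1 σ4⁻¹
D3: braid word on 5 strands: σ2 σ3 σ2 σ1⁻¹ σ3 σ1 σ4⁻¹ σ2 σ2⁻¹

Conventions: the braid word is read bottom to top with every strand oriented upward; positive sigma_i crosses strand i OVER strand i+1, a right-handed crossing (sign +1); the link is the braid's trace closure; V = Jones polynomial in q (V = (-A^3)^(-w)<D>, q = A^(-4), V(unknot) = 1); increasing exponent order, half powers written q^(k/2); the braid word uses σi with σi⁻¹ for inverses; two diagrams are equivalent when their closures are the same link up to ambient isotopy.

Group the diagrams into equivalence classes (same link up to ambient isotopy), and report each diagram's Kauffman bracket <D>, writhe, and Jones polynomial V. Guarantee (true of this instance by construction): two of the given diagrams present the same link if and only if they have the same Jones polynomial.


equivalence classes: {D1} | {D2, D3}
D1 (bracket A^-11 + A^-7; 11 crossings at w = -3): V = -q^(-1/2) - q^(1/2)
D2 (bracket -A^-9 + A^-1 + A^3 + A^7; 9 crossings at w = +3): V = -q^(1/2) - q^(3/2) - q^(5/2) + q^(9/2)
V(D3) = -q^(1/2) - q^(3/2) - q^(5/2) + q^(9/2)  [9 crossings, <D> = -A^-9 + A^-1 + A^3 + A^7, w = +3]
key observation: comparing 3 Jones polynomials yields 2 groups


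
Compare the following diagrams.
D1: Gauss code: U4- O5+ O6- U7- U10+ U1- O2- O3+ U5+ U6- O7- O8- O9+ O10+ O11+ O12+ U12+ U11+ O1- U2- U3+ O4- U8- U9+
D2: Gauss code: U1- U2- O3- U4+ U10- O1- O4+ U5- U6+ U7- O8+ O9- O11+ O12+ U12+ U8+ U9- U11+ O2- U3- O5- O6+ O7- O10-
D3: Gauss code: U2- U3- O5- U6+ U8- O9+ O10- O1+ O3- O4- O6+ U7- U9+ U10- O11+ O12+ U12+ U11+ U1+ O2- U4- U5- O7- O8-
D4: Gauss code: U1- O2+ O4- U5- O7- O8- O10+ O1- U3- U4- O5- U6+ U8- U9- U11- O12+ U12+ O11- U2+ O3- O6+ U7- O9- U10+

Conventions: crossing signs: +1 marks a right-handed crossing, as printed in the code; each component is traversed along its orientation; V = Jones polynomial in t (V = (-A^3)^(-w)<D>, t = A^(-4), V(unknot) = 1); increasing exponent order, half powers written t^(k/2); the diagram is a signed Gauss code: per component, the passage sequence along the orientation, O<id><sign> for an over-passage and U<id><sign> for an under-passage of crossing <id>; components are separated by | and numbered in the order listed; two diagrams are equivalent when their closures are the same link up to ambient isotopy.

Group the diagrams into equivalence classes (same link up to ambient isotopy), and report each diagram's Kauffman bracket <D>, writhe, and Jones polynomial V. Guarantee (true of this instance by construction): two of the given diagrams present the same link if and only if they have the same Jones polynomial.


classes: {D1} | {D2, D3, D4}
V(D1) = 1  [12 crossings, <D> = 1, w = 0]
V(D2) = -t^-6 + t^-5 - t^-4 + 2t^-3 - t^-2 + t^-1  [12 crossings, <D> = A^-2 - A^2 + 2A^6 - A^10 + A^14 - A^18, w = -2]
D3 (bracket A^-2 - A^2 + 2A^6 - A^10 + A^14 - A^18; 12 crossings at w = -2): V = -t^-6 + t^-5 - t^-4 + 2t^-3 - t^-2 + t^-1
V(D4) = -t^-6 + t^-5 - t^-4 + 2t^-3 - t^-2 + t^-1  [12 crossings, <D> = A^-8 - A^-4 + 2 - A^4 + A^8 - A^12, w = -4]
note: 2 values of V(t) split the 4 diagrams


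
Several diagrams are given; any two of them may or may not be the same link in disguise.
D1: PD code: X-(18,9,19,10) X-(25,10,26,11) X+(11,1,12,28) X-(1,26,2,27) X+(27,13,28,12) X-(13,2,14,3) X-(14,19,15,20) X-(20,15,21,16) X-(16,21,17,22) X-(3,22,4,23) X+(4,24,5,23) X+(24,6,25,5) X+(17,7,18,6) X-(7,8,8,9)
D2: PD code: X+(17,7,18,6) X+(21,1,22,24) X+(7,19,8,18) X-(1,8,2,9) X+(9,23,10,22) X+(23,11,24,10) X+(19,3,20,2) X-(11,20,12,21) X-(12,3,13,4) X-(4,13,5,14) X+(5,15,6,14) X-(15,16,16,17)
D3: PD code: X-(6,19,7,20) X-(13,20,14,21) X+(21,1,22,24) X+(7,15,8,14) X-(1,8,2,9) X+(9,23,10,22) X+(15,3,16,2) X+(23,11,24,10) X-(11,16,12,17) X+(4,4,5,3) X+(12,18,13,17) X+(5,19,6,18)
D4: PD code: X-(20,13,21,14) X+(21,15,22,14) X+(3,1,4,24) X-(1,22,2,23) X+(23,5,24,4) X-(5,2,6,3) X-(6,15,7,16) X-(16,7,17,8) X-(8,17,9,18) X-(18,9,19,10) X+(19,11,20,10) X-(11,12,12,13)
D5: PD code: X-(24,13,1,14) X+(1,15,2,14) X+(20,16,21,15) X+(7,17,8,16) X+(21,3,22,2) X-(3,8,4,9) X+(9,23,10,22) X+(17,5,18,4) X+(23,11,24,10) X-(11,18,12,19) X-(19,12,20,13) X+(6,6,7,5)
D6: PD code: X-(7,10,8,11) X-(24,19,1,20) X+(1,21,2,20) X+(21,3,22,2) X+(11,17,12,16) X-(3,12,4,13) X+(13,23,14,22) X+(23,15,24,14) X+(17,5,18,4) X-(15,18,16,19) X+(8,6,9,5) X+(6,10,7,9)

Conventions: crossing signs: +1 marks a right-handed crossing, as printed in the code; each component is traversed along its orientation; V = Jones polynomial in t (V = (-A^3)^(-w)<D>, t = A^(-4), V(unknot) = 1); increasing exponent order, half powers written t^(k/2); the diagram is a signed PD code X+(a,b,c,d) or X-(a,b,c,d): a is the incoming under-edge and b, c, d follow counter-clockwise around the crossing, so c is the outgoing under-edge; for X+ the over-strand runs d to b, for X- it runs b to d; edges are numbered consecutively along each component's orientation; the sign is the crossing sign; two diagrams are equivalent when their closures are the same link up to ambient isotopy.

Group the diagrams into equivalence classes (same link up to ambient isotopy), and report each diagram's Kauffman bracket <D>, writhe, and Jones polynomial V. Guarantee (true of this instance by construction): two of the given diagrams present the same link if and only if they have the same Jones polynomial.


grouping into links: {D1, D4} | {D2, D3, D5, D6}
V(D1) = -t^-6 + 2t^-5 - 2t^-4 + 3t^-3 - 3t^-2 + 2t^-1 - 1 + t  (w -4, c 14, <D> = A^-16 - A^-12 + 2A^-8 - 3A^-4 + 3 - 2A^4 + 2A^8 - A^12)
V(D2) = t^-1 - 2 + 3t - 3t^2 + 4t^3 - 3t^4 + 2t^5 - t^6  (w +2, c 12, <D> = -A^-18 + 2A^-14 - 3A^-10 + 4A^-6 - 3A^-2 + 3A^2 - 2A^6 + A^10)
D3 (bracket -A^-12 + 2A^-8 - 3A^-4 + 4 - 3A^4 + 3A^8 - 2A^12 + A^16; 12 crossings at w = +4): V = t^-1 - 2 + 3t - 3t^2 + 4t^3 - 3t^4 + 2t^5 - t^6
D4 (bracket A^-16 - A^-12 + 2A^-8 - 3A^-4 + 3 - 2A^4 + 2A^8 - A^12; 12 crossings at w = -4): V = -t^-6 + 2t^-5 - 2t^-4 + 3t^-3 - 3t^-2 + 2t^-1 - 1 + t
V(D5) = t^-1 - 2 + 3t - 3t^2 + 4t^3 - 3t^4 + 2t^5 - t^6  [12 crossings, <D> = -A^-12 + 2A^-8 - 3A^-4 + 4 - 3A^4 + 3A^8 - 2A^12 + A^16, w = +4]
D6 (bracket -A^-12 + 2A^-8 - 3A^-4 + 4 - 3A^4 + 3A^8 - 2A^12 + A^16; 12 crossings at w = +4): V = t^-1 - 2 + 3t - 3t^2 + 4t^3 - 3t^4 + 2t^5 - t^6
why: V(t) takes 2 values over 6 diagrams, fixing the grouping


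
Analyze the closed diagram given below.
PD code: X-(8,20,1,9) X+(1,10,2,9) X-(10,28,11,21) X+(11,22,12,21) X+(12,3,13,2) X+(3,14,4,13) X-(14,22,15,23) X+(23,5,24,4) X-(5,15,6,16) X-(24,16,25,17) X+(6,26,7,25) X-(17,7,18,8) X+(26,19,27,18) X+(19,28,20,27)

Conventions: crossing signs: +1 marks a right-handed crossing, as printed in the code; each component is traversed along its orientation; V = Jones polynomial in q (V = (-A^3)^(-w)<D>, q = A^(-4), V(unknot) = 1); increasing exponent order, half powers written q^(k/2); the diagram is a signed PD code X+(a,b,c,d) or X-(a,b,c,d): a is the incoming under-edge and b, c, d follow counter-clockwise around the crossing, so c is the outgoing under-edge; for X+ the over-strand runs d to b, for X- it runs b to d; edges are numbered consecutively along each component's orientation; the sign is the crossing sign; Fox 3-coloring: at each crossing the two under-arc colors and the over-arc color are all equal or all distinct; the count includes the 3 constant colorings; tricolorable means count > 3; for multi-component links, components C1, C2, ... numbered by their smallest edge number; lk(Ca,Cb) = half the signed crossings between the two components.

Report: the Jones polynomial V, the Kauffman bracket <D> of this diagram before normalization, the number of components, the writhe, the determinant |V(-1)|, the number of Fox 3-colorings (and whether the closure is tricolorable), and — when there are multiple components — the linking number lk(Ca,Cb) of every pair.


V(q) = -q^-2 + 3q^-1 - 3 + 6q - 5q^2 + 6q^3 - 4q^4 + 3q^5 - q^6
bracket: -A^-18 + 3A^-14 - 4A^-10 + 6A^-6 - 5A^-2 + 6A^2 - 3A^6 + 3A^10 - A^14, w = +2
3 components, writhe +2, over 14 crossings
lk(C1,C2) = 0
linking number lk(C1,C3) = +1
lk(C2,C3): 0
det 32, colorings 3 of 3^14 — not tricolorable
observation: span 8 respects span(V) <= c + mu - 1 = 16 for this 3-component diagram


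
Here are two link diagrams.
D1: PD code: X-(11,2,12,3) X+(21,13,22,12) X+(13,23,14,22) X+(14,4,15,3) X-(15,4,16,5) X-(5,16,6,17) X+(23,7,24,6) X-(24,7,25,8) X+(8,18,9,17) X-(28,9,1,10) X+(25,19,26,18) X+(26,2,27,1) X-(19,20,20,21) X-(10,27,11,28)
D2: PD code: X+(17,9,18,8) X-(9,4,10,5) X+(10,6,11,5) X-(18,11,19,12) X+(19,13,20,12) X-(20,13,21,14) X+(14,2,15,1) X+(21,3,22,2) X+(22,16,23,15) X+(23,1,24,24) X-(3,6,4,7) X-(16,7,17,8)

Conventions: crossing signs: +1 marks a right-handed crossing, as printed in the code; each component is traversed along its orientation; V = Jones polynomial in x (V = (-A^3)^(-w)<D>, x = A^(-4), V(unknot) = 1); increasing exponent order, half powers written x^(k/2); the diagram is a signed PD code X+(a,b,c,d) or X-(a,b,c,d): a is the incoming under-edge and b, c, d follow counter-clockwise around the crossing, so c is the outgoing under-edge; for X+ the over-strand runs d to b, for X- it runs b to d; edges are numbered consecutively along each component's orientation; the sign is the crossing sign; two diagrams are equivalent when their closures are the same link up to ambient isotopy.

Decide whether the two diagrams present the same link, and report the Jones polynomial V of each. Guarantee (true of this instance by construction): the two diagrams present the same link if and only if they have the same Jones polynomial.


equivalent: no
D1 (bracket -A^-16 + A^-12 + A^-4; 14 crossings at w = 0): V = x + x^3 - x^4
V(D2) = 1  [12 crossings, <D> = A^6, w = +2]
observation: 2 classes among 2 diagrams; unequal V(x) rules out equality


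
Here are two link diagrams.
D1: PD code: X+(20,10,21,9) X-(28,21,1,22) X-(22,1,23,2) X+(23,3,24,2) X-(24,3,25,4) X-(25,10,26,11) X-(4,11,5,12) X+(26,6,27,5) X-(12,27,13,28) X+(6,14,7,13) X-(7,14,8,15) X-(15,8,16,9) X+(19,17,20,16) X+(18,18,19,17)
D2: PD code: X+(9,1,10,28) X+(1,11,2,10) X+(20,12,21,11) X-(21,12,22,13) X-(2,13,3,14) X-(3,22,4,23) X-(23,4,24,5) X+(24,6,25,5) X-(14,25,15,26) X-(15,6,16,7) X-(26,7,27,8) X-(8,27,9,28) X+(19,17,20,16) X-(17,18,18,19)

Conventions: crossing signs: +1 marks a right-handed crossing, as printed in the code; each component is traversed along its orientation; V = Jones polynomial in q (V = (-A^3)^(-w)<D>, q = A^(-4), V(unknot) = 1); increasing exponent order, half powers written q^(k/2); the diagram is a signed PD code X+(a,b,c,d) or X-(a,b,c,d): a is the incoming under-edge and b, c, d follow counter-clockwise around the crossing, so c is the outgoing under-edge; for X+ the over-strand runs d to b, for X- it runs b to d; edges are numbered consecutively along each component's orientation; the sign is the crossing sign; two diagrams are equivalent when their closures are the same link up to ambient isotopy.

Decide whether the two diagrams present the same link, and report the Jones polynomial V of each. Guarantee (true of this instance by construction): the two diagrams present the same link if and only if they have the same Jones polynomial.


same link: yes
V(D1) = -q^-4 + q^-3 + q^-1  [14 crossings, <D> = A^-2 + A^6 - A^10, w = -2]
D2 (bracket A^-8 + 1 - A^4; 14 crossings at w = -4): V = -q^-4 + q^-3 + q^-1
note: Reidemeister moves carry D1 (14 crossings) to D2 (14)


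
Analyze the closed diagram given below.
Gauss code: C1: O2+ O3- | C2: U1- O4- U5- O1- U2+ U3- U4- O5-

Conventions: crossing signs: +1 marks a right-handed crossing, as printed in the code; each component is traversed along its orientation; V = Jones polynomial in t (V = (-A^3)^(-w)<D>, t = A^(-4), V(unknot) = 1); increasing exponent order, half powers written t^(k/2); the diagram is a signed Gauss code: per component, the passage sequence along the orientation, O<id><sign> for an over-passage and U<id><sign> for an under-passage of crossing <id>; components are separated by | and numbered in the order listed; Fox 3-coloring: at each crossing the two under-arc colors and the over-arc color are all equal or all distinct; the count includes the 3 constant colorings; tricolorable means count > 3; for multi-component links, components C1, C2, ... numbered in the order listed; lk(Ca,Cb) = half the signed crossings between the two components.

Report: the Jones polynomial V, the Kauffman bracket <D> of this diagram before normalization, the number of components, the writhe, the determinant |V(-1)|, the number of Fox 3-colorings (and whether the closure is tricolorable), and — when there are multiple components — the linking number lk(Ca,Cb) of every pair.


V = t^(-9/2) - t^(-5/2) - t^(-3/2) - t^(-1/2)
<D> = A^-7 + A^-3 + A - A^9 (w = -3)
2 components over 5 crossings, w = -3
lk(C1,C2): 0
27 Fox colorings among 3^6, |V(-1)| = 0: tricolorable
why: every pair of the 2 components has lk = 0


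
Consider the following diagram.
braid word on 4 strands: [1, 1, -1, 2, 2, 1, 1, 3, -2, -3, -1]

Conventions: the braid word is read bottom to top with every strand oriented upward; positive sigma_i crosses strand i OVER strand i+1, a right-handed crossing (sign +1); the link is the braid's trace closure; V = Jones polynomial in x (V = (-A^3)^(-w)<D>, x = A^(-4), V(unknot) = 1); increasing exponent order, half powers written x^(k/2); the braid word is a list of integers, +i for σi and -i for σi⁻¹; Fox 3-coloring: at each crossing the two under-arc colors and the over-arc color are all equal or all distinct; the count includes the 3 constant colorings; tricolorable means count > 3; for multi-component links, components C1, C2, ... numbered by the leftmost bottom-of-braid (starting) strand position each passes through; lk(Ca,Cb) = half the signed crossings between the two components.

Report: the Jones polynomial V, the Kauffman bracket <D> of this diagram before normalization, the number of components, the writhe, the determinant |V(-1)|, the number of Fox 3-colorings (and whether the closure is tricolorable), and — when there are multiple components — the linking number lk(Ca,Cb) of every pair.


Jones polynomial: V(x) = x + 2x^3 + x^5
<D> = -A^-11 - 2A^-3 - A^5; writhe +3
components 3, writhe +3 (11 crossings)
linking number lk(C1,C2) = +1
lk(C1,C3): +1
lk(C2,C3) = 0
3-colorings: 3 of 3^11, det 4 — not tricolorable
note: the span of V is 4, within the link bound 11 + 3 - 1


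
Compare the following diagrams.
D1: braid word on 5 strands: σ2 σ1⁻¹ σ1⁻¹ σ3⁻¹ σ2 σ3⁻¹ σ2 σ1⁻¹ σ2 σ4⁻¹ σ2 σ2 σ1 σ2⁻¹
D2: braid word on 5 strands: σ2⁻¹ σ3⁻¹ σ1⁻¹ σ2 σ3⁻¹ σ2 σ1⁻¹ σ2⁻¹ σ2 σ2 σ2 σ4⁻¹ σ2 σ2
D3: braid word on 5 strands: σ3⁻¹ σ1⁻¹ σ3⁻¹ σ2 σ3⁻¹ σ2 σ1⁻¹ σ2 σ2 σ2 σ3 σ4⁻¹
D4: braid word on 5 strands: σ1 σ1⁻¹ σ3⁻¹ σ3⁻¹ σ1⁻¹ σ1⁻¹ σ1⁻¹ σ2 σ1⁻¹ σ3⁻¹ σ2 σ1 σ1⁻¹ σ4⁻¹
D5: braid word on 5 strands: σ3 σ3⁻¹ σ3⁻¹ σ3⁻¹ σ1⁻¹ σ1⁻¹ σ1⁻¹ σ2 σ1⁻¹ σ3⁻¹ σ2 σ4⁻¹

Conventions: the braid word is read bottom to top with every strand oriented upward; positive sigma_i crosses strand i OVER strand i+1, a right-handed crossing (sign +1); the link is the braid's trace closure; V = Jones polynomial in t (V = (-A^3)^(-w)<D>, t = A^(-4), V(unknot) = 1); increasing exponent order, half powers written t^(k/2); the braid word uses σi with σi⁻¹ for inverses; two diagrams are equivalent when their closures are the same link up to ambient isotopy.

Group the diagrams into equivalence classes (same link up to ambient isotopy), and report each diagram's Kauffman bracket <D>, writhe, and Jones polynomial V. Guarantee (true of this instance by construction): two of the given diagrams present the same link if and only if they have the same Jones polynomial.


classes: {D1, D2, D3} | {D4, D5}
V(D1) = t^-3 - 2t^-2 + 4t^-1 - 6 + 7t - 7t^2 + 7t^3 - 5t^4 + 3t^5 - t^6  [14 crossings, <D> = -A^-24 + 3A^-20 - 5A^-16 + 7A^-12 - 7A^-8 + 7A^-4 - 6 + 4A^4 - 2A^8 + A^12, w = 0]
D2 (bracket -A^-24 + 3A^-20 - 5A^-16 + 7A^-12 - 7A^-8 + 7A^-4 - 6 + 4A^4 - 2A^8 + A^12; 14 crossings at w = 0): V = t^-3 - 2t^-2 + 4t^-1 - 6 + 7t - 7t^2 + 7t^3 - 5t^4 + 3t^5 - t^6
D3 (bracket -A^-24 + 3A^-20 - 5A^-16 + 7A^-12 - 7A^-8 + 7A^-4 - 6 + 4A^4 - 2A^8 + A^12; 12 crossings at w = 0): V = t^-3 - 2t^-2 + 4t^-1 - 6 + 7t - 7t^2 + 7t^3 - 5t^4 + 3t^5 - t^6
D4 (bracket A^-18 - 2A^-14 + 4A^-10 - 5A^-6 + 7A^-2 - 7A^2 + 6A^6 - 5A^10 + 3A^14 - A^18; 14 crossings at w = -6): V = -t^-9 + 3t^-8 - 5t^-7 + 6t^-6 - 7t^-5 + 7t^-4 - 5t^-3 + 4t^-2 - 2t^-1 + 1
V(D5) = -t^-9 + 3t^-8 - 5t^-7 + 6t^-6 - 7t^-5 + 7t^-4 - 5t^-3 + 4t^-2 - 2t^-1 + 1  (w -6, c 12, <D> = A^-18 - 2A^-14 + 4A^-10 - 5A^-6 + 7A^-2 - 7A^2 + 6A^6 - 5A^10 + 3A^14 - A^18)
note: V(t) takes 2 values over 5 diagrams, fixing the grouping


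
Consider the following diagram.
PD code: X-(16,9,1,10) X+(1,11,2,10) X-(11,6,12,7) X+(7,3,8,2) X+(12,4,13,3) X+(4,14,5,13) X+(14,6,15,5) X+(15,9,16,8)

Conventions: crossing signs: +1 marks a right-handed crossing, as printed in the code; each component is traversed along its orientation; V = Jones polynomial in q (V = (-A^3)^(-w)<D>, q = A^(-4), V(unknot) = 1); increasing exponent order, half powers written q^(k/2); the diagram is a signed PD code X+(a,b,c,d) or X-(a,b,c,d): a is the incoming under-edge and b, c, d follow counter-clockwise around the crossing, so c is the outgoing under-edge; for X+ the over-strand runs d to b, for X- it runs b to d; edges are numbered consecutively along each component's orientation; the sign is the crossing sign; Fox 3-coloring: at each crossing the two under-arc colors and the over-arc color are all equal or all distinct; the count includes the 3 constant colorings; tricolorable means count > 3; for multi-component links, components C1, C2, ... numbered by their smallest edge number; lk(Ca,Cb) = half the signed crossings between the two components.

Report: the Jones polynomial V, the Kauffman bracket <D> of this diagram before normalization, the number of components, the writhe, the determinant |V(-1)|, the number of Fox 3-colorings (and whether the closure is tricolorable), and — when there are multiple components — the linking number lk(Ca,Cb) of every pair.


Jones polynomial: V(q) = q - q^2 + 2q^3 - q^4 + q^5 - q^6
<D> = -A^-12 + A^-8 - A^-4 + 2 - A^4 + A^8; writhe +4
components 1, writhe +4 (8 crossings)
3-colorings: 3 of 3^8, det 7 — not tricolorable
note: V spans 5 powers of q: at least 5 crossings in any diagram


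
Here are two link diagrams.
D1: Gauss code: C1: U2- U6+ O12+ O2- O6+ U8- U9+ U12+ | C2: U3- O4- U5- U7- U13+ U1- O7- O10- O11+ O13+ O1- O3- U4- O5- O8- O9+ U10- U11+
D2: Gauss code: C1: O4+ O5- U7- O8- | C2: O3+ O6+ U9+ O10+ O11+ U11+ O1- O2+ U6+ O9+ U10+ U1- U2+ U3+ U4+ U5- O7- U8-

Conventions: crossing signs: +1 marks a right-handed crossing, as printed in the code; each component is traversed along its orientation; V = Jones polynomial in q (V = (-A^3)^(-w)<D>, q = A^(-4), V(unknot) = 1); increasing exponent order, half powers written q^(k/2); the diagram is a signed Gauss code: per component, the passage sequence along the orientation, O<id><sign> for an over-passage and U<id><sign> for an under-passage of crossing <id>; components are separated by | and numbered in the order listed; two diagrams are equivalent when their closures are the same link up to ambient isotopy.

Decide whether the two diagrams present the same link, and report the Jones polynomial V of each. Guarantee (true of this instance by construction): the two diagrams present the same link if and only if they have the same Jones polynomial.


equivalent: no
D1 (bracket A^-7 + A^-3 + A - A^9; 13 crossings at w = -3): V = q^(-9/2) - q^(-5/2) - q^(-3/2) - q^(-1/2)
V(D2) = -q^(-3/2) - 2q^(1/2) + q^(3/2) - q^(5/2) + q^(7/2)  [11 crossings, <D> = -A^-5 + A^-1 - A^3 + 2A^7 + A^15, w = +3]
observation: 2 values of V(q) split the 2 diagrams


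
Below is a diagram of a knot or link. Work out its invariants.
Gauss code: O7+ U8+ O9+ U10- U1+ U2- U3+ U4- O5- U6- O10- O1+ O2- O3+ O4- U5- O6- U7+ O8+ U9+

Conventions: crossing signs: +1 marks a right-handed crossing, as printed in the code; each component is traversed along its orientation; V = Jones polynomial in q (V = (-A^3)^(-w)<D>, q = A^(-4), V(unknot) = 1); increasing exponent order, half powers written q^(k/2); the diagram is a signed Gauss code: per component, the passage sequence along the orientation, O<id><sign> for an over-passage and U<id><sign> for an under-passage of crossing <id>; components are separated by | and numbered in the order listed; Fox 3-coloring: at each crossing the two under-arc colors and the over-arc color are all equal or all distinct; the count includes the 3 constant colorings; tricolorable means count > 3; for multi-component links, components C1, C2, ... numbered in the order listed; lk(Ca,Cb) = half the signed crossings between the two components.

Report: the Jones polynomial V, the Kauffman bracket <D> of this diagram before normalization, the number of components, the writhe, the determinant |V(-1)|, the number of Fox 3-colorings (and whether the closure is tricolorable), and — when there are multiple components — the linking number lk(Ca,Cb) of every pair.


V = -q^-3 + q^-2 - q^-1 + 3 - q + q^2 - q^3
<D> = -A^-12 + A^-8 - A^-4 + 3 - A^4 + A^8 - A^12 (w = 0)
1 component over 10 crossings, w = 0
27 Fox colorings among 3^10, |V(-1)| = 9: tricolorable
why: det 9 = |V(-1)|; divisible by 3, so tricolorable


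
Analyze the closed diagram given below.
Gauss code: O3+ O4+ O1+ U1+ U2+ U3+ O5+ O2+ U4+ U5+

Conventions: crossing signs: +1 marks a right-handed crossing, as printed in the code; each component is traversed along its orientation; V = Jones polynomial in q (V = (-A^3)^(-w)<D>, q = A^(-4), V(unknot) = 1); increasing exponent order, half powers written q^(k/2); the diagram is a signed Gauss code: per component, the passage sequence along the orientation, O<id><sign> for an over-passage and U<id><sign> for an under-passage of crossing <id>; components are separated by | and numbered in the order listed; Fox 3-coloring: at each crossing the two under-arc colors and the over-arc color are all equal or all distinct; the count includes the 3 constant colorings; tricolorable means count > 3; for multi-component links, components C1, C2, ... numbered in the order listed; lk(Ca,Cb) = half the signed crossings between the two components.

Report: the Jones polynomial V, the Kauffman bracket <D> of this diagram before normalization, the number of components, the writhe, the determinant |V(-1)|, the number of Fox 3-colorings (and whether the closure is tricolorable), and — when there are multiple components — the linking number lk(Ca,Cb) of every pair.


V(q) = q + q^3 - q^4
bracket: A^-1 - A^3 - A^11, w = +5
1 component, writhe +5, over 5 crossings
det 3, colorings 9 of 3^5 — tricolorable
observation: det 3 = |V(-1)|; divisible by 3, so tricolorable


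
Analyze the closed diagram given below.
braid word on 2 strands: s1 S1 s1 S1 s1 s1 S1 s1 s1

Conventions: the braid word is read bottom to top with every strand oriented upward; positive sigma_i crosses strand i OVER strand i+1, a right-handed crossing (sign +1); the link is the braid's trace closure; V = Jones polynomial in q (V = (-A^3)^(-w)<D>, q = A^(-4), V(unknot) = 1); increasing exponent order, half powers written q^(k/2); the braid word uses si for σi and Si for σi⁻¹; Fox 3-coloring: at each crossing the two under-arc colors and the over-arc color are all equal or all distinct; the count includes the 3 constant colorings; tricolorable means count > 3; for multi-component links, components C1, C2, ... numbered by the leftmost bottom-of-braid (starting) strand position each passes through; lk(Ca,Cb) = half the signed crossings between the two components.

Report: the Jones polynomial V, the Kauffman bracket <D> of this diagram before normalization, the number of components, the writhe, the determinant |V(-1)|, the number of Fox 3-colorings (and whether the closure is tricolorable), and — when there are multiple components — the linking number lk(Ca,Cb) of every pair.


Jones polynomial: V(q) = q + q^3 - q^4
<D> = A^-7 - A^-3 - A^5; writhe +3
components 1, writhe +3 (9 crossings)
3-colorings: 9 of 3^9, det 3 — tricolorable
note: the span of V is 3, forcing >= 3 crossings in any diagram
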